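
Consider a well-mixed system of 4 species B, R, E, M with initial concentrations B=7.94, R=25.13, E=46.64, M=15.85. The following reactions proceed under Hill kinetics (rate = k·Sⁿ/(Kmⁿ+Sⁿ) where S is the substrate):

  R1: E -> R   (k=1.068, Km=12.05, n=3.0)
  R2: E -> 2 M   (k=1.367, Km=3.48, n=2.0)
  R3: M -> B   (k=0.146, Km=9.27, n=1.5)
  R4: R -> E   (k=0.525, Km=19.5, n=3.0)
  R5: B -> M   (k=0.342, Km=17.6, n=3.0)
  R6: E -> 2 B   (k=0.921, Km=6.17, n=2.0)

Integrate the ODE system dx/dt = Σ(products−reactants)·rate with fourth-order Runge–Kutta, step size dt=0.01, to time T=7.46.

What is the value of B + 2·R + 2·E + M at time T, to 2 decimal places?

Value at T = 167.33

Check how each reaction changes W = B + 2·R + 2·E + M (weight of products minus weight of reactants):
R1: E -> R: (2·1) − (2·1) = 2 − 2 = 0
R2: E -> 2 M: (1·2) − (2·1) = 2 − 2 = 0
R3: M -> B: (1·1) − (1·1) = 1 − 1 = 0
R4: R -> E: (2·1) − (2·1) = 2 − 2 = 0
R5: B -> M: (1·1) − (1·1) = 1 − 1 = 0
R6: E -> 2 B: (1·2) − (2·1) = 2 − 2 = 0
Every reaction leaves W unchanged, so W is conserved and no simulation is needed: W(T) = W(0) = 7.94 + 2·25.13 + 2·46.64 + 15.85 = 167.33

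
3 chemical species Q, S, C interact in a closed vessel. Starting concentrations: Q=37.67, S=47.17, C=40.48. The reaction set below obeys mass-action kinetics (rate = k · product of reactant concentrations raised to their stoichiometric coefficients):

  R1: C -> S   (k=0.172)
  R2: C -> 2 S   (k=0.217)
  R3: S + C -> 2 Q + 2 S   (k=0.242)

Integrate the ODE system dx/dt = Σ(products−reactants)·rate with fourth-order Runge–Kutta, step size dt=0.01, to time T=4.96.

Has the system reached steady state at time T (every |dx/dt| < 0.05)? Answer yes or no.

Steady state at T: yes

RK4 with dt=0.01: 496 steps to T=4.96. Trajectory (selected grid times):
t=0.00: Q=37.67 S=47.17 C=40.48
t=0.55: Q=116.69 S=88.19 C=0.00
t=1.10: Q=116.69 S=88.19 C=0.00
t=1.65: Q=116.69 S=88.19 C=0.00
t=2.20: Q=116.69 S=88.19 C=0.00
t=2.76: Q=116.69 S=88.19 C=0.00
t=3.31: Q=116.69 S=88.19 C=0.00
t=3.86: Q=116.69 S=88.19 C=0.00
t=4.41: Q=116.69 S=88.19 C=0.00
t=4.96: Q=116.69 S=88.19 C=0.00
Rates at T: R1=0.0000, R2=0.0000, R3=0.0000
dx/dt at T (Σ net stoichiometry × rate): Q=+0.0000, S=+0.0000, C=-0.0000
Largest |dx/dt| is |+0.0000| (Q) < 0.05 → steady.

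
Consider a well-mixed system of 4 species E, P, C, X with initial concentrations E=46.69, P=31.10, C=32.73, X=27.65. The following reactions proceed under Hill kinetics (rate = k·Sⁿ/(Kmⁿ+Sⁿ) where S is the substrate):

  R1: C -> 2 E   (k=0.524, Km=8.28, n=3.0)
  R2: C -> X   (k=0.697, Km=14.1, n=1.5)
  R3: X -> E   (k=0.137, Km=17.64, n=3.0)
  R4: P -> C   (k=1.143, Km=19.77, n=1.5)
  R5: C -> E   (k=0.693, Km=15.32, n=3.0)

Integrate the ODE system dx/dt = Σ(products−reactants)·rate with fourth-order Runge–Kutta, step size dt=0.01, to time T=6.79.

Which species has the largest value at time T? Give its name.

Dominant species at T: E

RK4 with dt=0.01: 679 steps to T=6.79. Trajectory (selected grid times):
t=0.00: E=46.69 P=31.10 C=32.73 X=27.65
t=0.75: E=48.01 P=30.53 C=32.03 X=27.97
t=1.51: E=49.35 P=29.97 C=31.33 X=28.30
t=2.26: E=50.67 P=29.41 C=30.64 X=28.62
t=3.02: E=52.00 P=28.85 C=29.93 X=28.93
t=3.77: E=53.31 P=28.31 C=29.24 X=29.24
t=4.53: E=54.64 P=27.76 C=28.55 X=29.55
t=5.28: E=55.93 P=27.23 C=27.86 X=29.85
t=6.04: E=57.25 P=26.70 C=27.17 X=30.15
t=6.79: E=58.53 P=26.18 C=26.49 X=30.45
At T=6.79: E=58.53 P=26.18 C=26.49 X=30.45; the largest is E.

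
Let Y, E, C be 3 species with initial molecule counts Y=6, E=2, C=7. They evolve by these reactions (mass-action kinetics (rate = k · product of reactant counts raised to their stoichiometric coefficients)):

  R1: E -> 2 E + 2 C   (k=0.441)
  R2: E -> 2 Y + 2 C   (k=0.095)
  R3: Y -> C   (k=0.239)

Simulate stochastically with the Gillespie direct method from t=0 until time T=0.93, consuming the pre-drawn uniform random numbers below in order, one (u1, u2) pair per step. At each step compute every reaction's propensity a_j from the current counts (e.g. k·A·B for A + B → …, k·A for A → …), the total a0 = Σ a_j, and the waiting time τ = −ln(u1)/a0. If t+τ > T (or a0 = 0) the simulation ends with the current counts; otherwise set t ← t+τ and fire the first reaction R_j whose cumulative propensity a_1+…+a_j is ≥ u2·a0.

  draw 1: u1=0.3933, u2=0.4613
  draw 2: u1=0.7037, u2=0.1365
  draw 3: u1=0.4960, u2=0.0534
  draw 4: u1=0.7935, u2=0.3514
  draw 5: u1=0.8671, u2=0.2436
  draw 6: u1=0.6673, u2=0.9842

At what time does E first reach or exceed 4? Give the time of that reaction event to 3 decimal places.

t=0.000: Y=6 E=2 C=7
Draw 1: a1=0.882, a2=0.190, a3=1.434, a0=2.506; τ=−ln(0.3933)/2.506=0.372 → t=0.372; u2·a0=0.4613·2.506=1.156; a1+a2=1.072 < 1.156 ≤ a1+…+a3=2.506 → R3 fires; Y=5 E=2 C=8
Draw 2: a1=0.882, a2=0.190, a3=1.195, a0=2.267; τ=−ln(0.7037)/2.267=0.155 → t=0.527; u2·a0=0.1365·2.267=0.309 ≤ a1=0.882 → R1 fires; Y=5 E=3 C=10
Draw 3: a1=1.323, a2=0.285, a3=1.195, a0=2.803; τ=−ln(0.4960)/2.803=0.250 → t=0.778; u2·a0=0.0534·2.803=0.150 ≤ a1=1.323 → R1 fires; Y=5 E=4 C=12
Draw 4: a1=1.764, a2=0.380, a3=1.195, a0=3.339; τ=−ln(0.7935)/3.339=0.069 → t=0.847; u2·a0=0.3514·3.339=1.173 ≤ a1=1.764 → R1 fires; Y=5 E=5 C=14
Draw 5: a1=2.205, a2=0.475, a3=1.195, a0=3.875; τ=−ln(0.8671)/3.875=0.037 → t=0.884; u2·a0=0.2436·3.875=0.944 ≤ a1=2.205 → R1 fires; Y=5 E=6 C=16
Draw 6: a1=2.646, a2=0.570, a3=1.195, a0=4.411; τ=−ln(0.6673)/4.411=0.092 → t=0.975 > T=0.93: stop.
E first becomes ≥ 4 when it reaches 4 at the event at t=0.778.

Threshold first reached at t = 0.778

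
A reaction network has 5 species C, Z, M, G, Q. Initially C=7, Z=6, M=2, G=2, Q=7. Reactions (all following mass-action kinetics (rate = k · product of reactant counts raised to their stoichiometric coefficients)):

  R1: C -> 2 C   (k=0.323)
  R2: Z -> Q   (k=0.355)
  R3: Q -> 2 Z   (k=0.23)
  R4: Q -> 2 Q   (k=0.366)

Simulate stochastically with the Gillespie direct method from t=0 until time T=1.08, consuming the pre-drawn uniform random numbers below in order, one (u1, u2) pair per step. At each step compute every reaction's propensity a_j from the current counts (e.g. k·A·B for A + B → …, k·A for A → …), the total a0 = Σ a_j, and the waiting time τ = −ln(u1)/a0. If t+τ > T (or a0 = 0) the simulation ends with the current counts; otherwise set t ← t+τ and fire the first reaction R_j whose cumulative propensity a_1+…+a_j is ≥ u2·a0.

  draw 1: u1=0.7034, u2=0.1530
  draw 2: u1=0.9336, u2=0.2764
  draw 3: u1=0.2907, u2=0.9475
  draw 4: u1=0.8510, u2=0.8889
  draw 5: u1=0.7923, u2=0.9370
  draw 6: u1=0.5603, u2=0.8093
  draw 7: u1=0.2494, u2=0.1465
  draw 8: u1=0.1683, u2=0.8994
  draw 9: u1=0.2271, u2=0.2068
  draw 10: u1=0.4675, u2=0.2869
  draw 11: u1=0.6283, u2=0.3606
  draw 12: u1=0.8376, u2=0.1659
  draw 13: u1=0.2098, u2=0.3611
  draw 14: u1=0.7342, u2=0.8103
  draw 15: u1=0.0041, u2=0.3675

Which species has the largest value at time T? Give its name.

Dominant species at T: Q

t=0.000: C=7 Z=6 M=2 G=2 Q=7
Draw 1: a1=2.261, a2=2.130, a3=1.610, a4=2.562, a0=8.563; τ=−ln(0.7034)/8.563=0.041 → t=0.041; u2·a0=0.1530·8.563=1.310 ≤ a1=2.261 → R1 fires; C=8 Z=6 M=2 G=2 Q=7
Draw 2: a1=2.584, a2=2.130, a3=1.610, a4=2.562, a0=8.886; τ=−ln(0.9336)/8.886=0.008 → t=0.049; u2·a0=0.2764·8.886=2.456 ≤ a1=2.584 → R1 fires; C=9 Z=6 M=2 G=2 Q=7
Draw 3: a1=2.907, a2=2.130, a3=1.610, a4=2.562, a0=9.209; τ=−ln(0.2907)/9.209=0.134 → t=0.183; u2·a0=0.9475·9.209=8.726; a1+…+a3=6.647 < 8.726 ≤ a1+…+a4=9.209 → R4 fires; C=9 Z=6 M=2 G=2 Q=8
Draw 4: a1=2.907, a2=2.130, a3=1.840, a4=2.928, a0=9.805; τ=−ln(0.8510)/9.805=0.016 → t=0.199; u2·a0=0.8889·9.805=8.716; a1+…+a3=6.877 < 8.716 ≤ a1+…+a4=9.805 → R4 fires; C=9 Z=6 M=2 G=2 Q=9
Draw 5: a1=2.907, a2=2.130, a3=2.070, a4=3.294, a0=10.401; τ=−ln(0.7923)/10.401=0.022 → t=0.222; u2·a0=0.9370·10.401=9.746; a1+…+a3=7.107 < 9.746 ≤ a1+…+a4=10.401 → R4 fires; C=9 Z=6 M=2 G=2 Q=10
Draw 6: a1=2.907, a2=2.130, a3=2.300, a4=3.660, a0=10.997; τ=−ln(0.5603)/10.997=0.053 → t=0.274; u2·a0=0.8093·10.997=8.900; a1+…+a3=7.337 < 8.900 ≤ a1+…+a4=10.997 → R4 fires; C=9 Z=6 M=2 G=2 Q=11
Draw 7: a1=2.907, a2=2.130, a3=2.530, a4=4.026, a0=11.593; τ=−ln(0.2494)/11.593=0.120 → t=0.394; u2·a0=0.1465·11.593=1.698 ≤ a1=2.907 → R1 fires; C=10 Z=6 M=2 G=2 Q=11
Draw 8: a1=3.230, a2=2.130, a3=2.530, a4=4.026, a0=11.916; τ=−ln(0.1683)/11.916=0.150 → t=0.544; u2·a0=0.8994·11.916=10.717; a1+…+a3=7.890 < 10.717 ≤ a1+…+a4=11.916 → R4 fires; C=10 Z=6 M=2 G=2 Q=12
Draw 9: a1=3.230, a2=2.130, a3=2.760, a4=4.392, a0=12.512; τ=−ln(0.2271)/12.512=0.118 → t=0.662; u2·a0=0.2068·12.512=2.587 ≤ a1=3.230 → R1 fires; C=11 Z=6 M=2 G=2 Q=12
Draw 10: a1=3.553, a2=2.130, a3=2.760, a4=4.392, a0=12.835; τ=−ln(0.4675)/12.835=0.059 → t=0.722; u2·a0=0.2869·12.835=3.682; a1=3.553 < 3.682 ≤ a1+a2=5.683 → R2 fires; C=11 Z=5 M=2 G=2 Q=13
Draw 11: a1=3.553, a2=1.775, a3=2.990, a4=4.758, a0=13.076; τ=−ln(0.6283)/13.076=0.036 → t=0.757; u2·a0=0.3606·13.076=4.715; a1=3.553 < 4.715 ≤ a1+a2=5.328 → R2 fires; C=11 Z=4 M=2 G=2 Q=14
Draw 12: a1=3.553, a2=1.420, a3=3.220, a4=5.124, a0=13.317; τ=−ln(0.8376)/13.317=0.013 → t=0.770; u2·a0=0.1659·13.317=2.209 ≤ a1=3.553 → R1 fires; C=12 Z=4 M=2 G=2 Q=14
Draw 13: a1=3.876, a2=1.420, a3=3.220, a4=5.124, a0=13.640; τ=−ln(0.2098)/13.640=0.114 → t=0.885; u2·a0=0.3611·13.640=4.925; a1=3.876 < 4.925 ≤ a1+a2=5.296 → R2 fires; C=12 Z=3 M=2 G=2 Q=15
Draw 14: a1=3.876, a2=1.065, a3=3.450, a4=5.490, a0=13.881; τ=−ln(0.7342)/13.881=0.022 → t=0.907; u2·a0=0.8103·13.881=11.248; a1+…+a3=8.391 < 11.248 ≤ a1+…+a4=13.881 → R4 fires; C=12 Z=3 M=2 G=2 Q=16
Draw 15: a1=3.876, a2=1.065, a3=3.680, a4=5.856, a0=14.477; τ=−ln(0.0041)/14.477=0.380 → t=1.287 > T=1.08: stop.
At T=1.08: C=12 Z=3 M=2 G=2 Q=16; the largest is Q.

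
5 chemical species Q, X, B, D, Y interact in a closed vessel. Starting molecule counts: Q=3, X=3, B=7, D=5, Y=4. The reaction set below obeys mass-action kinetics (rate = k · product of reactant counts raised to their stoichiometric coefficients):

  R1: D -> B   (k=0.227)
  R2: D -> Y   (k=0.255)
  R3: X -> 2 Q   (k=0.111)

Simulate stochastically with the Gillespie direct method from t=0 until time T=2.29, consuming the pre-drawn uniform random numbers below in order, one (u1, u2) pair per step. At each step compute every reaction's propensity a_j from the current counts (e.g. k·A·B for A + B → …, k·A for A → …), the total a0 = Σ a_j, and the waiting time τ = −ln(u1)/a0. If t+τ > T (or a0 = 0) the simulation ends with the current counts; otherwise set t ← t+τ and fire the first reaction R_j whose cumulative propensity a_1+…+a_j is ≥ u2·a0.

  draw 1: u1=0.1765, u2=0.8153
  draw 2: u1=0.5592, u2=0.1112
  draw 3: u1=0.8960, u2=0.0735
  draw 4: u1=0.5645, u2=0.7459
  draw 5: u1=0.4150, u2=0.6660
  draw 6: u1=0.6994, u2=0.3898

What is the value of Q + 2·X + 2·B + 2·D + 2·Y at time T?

Check how each reaction changes W = Q + 2·X + 2·B + 2·D + 2·Y (weight of products minus weight of reactants):
R1: D -> B: (2·1) − (2·1) = 2 − 2 = 0
R2: D -> Y: (2·1) − (2·1) = 2 − 2 = 0
R3: X -> 2 Q: (1·2) − (2·1) = 2 − 2 = 0
Every reaction leaves W unchanged, so W is conserved and no simulation is needed: W(T) = W(0) = 3 + 2·3 + 2·7 + 2·5 + 2·4 = 41

Value at T = 41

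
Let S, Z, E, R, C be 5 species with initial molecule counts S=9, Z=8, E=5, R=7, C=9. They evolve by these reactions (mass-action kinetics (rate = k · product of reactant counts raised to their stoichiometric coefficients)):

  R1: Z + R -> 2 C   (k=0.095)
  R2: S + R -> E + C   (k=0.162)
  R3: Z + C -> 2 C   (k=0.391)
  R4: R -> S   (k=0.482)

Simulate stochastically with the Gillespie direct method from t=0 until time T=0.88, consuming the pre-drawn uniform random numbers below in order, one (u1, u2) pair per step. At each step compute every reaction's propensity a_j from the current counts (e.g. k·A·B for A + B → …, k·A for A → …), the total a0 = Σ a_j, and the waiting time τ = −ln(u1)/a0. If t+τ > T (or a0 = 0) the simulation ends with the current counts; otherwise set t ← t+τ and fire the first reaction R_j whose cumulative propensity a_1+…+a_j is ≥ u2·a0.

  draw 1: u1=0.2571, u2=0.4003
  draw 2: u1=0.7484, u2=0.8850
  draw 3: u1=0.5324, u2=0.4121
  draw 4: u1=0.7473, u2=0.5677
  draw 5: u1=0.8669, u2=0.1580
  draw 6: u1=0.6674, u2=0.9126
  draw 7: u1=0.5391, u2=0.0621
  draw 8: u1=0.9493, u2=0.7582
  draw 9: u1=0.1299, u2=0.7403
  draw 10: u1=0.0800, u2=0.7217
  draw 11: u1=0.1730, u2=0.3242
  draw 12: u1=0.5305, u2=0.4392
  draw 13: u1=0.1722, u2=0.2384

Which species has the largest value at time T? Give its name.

t=0.000: S=9 Z=8 E=5 R=7 C=9
Draw 1: a1=5.320, a2=10.206, a3=28.152, a4=3.374, a0=47.052; τ=−ln(0.2571)/47.052=0.029 → t=0.029; u2·a0=0.4003·47.052=18.835; a1+a2=15.526 < 18.835 ≤ a1+…+a3=43.678 → R3 fires; S=9 Z=7 E=5 R=7 C=10
Draw 2: a1=4.655, a2=10.206, a3=27.370, a4=3.374, a0=45.605; τ=−ln(0.7484)/45.605=0.006 → t=0.035; u2·a0=0.8850·45.605=40.360; a1+a2=14.861 < 40.360 ≤ a1+…+a3=42.231 → R3 fires; S=9 Z=6 E=5 R=7 C=11
Draw 3: a1=3.990, a2=10.206, a3=25.806, a4=3.374, a0=43.376; τ=−ln(0.5324)/43.376=0.015 → t=0.050; u2·a0=0.4121·43.376=17.875; a1+a2=14.196 < 17.875 ≤ a1+…+a3=40.002 → R3 fires; S=9 Z=5 E=5 R=7 C=12
Draw 4: a1=3.325, a2=10.206, a3=23.460, a4=3.374, a0=40.365; τ=−ln(0.7473)/40.365=0.007 → t=0.057; u2·a0=0.5677·40.365=22.915; a1+a2=13.531 < 22.915 ≤ a1+…+a3=36.991 → R3 fires; S=9 Z=4 E=5 R=7 C=13
Draw 5: a1=2.660, a2=10.206, a3=20.332, a4=3.374, a0=36.572; τ=−ln(0.8669)/36.572=0.004 → t=0.061; u2·a0=0.1580·36.572=5.778; a1=2.660 < 5.778 ≤ a1+a2=12.866 → R2 fires; S=8 Z=4 E=6 R=6 C=14
Draw 6: a1=2.280, a2=7.776, a3=21.896, a4=2.892, a0=34.844; τ=−ln(0.6674)/34.844=0.012 → t=0.072; u2·a0=0.9126·34.844=31.799; a1+a2=10.056 < 31.799 ≤ a1+…+a3=31.952 → R3 fires; S=8 Z=3 E=6 R=6 C=15
Draw 7: a1=1.710, a2=7.776, a3=17.595, a4=2.892, a0=29.973; τ=−ln(0.5391)/29.973=0.021 → t=0.093; u2·a0=0.0621·29.973=1.861; a1=1.710 < 1.861 ≤ a1+a2=9.486 → R2 fires; S=7 Z=3 E=7 R=5 C=16
Draw 8: a1=1.425, a2=5.670, a3=18.768, a4=2.410, a0=28.273; τ=−ln(0.9493)/28.273=0.002 → t=0.095; u2·a0=0.7582·28.273=21.437; a1+a2=7.095 < 21.437 ≤ a1+…+a3=25.863 → R3 fires; S=7 Z=2 E=7 R=5 C=17
Draw 9: a1=0.950, a2=5.670, a3=13.294, a4=2.410, a0=22.324; τ=−ln(0.1299)/22.324=0.091 → t=0.186; u2·a0=0.7403·22.324=16.526; a1+a2=6.620 < 16.526 ≤ a1+…+a3=19.914 → R3 fires; S=7 Z=1 E=7 R=5 C=18
Draw 10: a1=0.475, a2=5.670, a3=7.038, a4=2.410, a0=15.593; τ=−ln(0.0800)/15.593=0.162 → t=0.348; u2·a0=0.7217·15.593=11.253; a1+a2=6.145 < 11.253 ≤ a1+…+a3=13.183 → R3 fires; S=7 Z=0 E=7 R=5 C=19
Draw 11: a1=0.000, a2=5.670, a3=0.000, a4=2.410, a0=8.080; τ=−ln(0.1730)/8.080=0.217 → t=0.565; u2·a0=0.3242·8.080=2.620; a1=0.000 < 2.620 ≤ a1+a2=5.670 → R2 fires; S=6 Z=0 E=8 R=4 C=20
Draw 12: a1=0.000, a2=3.888, a3=0.000, a4=1.928, a0=5.816; τ=−ln(0.5305)/5.816=0.109 → t=0.674; u2·a0=0.4392·5.816=2.554; a1=0.000 < 2.554 ≤ a1+a2=3.888 → R2 fires; S=5 Z=0 E=9 R=3 C=21
Draw 13: a1=0.000, a2=2.430, a3=0.000, a4=1.446, a0=3.876; τ=−ln(0.1722)/3.876=0.454 → t=1.128 > T=0.88: stop.
At T=0.88: S=5 Z=0 E=9 R=3 C=21; the largest is C.

Dominant species at T: C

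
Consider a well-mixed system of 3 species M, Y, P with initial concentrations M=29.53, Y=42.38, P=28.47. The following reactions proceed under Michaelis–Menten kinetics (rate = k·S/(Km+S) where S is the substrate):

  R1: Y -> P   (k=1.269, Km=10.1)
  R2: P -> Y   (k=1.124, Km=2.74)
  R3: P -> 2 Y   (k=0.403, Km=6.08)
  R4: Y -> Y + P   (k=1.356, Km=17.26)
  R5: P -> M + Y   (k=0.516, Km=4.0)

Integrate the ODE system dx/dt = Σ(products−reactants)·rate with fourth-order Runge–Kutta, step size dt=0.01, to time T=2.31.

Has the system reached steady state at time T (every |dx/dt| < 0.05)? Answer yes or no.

Steady state at T: no

RK4 with dt=0.01: 231 steps to T=2.31. Trajectory (selected grid times):
t=0.00: M=29.53 Y=42.38 P=28.47
t=0.26: M=29.65 Y=42.67 P=28.52
t=0.51: M=29.76 Y=42.95 P=28.56
t=0.77: M=29.88 Y=43.24 P=28.61
t=1.03: M=30.00 Y=43.53 P=28.66
t=1.28: M=30.11 Y=43.81 P=28.71
t=1.54: M=30.23 Y=44.10 P=28.76
t=1.80: M=30.34 Y=44.39 P=28.81
t=2.05: M=30.46 Y=44.66 P=28.86
t=2.31: M=30.58 Y=44.95 P=28.91
Rates at T: R1=1.0362, R2=1.0267, R3=0.3330, R4=0.9798, R5=0.4533
dx/dt at T (Σ net stoichiometry × rate): M=+0.4533, Y=+1.1097, P=+0.2030
Largest |dx/dt| is |+1.1097| (Y) ≥ 0.05 → not steady.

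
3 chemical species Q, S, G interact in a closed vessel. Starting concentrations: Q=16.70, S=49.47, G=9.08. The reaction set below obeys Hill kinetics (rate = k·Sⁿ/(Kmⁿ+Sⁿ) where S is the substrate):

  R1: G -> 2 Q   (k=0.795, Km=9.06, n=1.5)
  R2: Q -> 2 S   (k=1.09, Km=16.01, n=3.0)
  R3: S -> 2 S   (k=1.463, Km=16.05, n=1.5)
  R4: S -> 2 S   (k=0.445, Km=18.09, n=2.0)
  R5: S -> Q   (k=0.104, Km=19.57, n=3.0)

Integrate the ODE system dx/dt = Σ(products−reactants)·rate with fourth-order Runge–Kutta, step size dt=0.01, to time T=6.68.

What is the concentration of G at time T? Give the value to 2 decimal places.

RK4 with dt=0.01: 668 steps to T=6.68. Trajectory (selected grid times):
t=0.00: Q=16.70 S=49.47 G=9.08
t=0.74: Q=16.92 S=51.47 G=8.79
t=1.48: Q=17.12 S=53.50 G=8.51
t=2.23: Q=17.30 S=55.58 G=8.22
t=2.97: Q=17.46 S=57.65 G=7.96
t=3.71: Q=17.60 S=59.74 G=7.69
t=4.45: Q=17.73 S=61.85 G=7.44
t=5.20: Q=17.83 S=64.00 G=7.19
t=5.94: Q=17.92 S=66.13 G=6.95
t=6.68: Q=17.98 S=68.27 G=6.72
Read off G at T=6.68: 6.72

G at T = 6.72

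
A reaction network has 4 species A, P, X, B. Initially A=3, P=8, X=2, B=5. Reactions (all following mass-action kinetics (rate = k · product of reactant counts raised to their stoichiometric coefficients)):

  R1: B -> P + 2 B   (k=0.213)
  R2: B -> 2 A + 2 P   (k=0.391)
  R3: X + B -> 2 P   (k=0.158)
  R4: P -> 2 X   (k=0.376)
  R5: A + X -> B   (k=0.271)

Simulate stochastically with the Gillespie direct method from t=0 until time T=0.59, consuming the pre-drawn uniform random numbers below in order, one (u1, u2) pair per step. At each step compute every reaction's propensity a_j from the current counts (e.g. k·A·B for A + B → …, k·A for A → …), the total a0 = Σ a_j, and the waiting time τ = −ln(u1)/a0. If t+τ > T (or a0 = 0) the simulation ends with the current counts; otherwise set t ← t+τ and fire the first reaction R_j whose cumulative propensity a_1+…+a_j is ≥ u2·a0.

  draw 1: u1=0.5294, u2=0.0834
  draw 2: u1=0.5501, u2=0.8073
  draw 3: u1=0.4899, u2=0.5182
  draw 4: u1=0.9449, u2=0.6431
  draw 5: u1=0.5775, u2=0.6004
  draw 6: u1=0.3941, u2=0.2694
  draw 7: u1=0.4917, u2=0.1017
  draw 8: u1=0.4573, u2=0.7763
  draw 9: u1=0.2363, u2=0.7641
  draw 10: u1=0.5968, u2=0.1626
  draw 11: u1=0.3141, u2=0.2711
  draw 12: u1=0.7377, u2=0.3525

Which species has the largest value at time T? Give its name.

Dominant species at T: P

t=0.000: A=3 P=8 X=2 B=5
Draw 1: a1=1.065, a2=1.955, a3=1.580, a4=3.008, a5=1.626, a0=9.234; τ=−ln(0.5294)/9.234=0.069 → t=0.069; u2·a0=0.0834·9.234=0.770 ≤ a1=1.065 → R1 fires; A=3 P=9 X=2 B=6
Draw 2: a1=1.278, a2=2.346, a3=1.896, a4=3.384, a5=1.626, a0=10.530; τ=−ln(0.5501)/10.530=0.057 → t=0.126; u2·a0=0.8073·10.530=8.501; a1+…+a3=5.520 < 8.501 ≤ a1+…+a4=8.904 → R4 fires; A=3 P=8 X=4 B=6
Draw 3: a1=1.278, a2=2.346, a3=3.792, a4=3.008, a5=3.252, a0=13.676; τ=−ln(0.4899)/13.676=0.052 → t=0.178; u2·a0=0.5182·13.676=7.087; a1+a2=3.624 < 7.087 ≤ a1+…+a3=7.416 → R3 fires; A=3 P=10 X=3 B=5
Draw 4: a1=1.065, a2=1.955, a3=2.370, a4=3.760, a5=2.439, a0=11.589; τ=−ln(0.9449)/11.589=0.005 → t=0.183; u2·a0=0.6431·11.589=7.453; a1+…+a3=5.390 < 7.453 ≤ a1+…+a4=9.150 → R4 fires; A=3 P=9 X=5 B=5
Draw 5: a1=1.065, a2=1.955, a3=3.950, a4=3.384, a5=4.065, a0=14.419; τ=−ln(0.5775)/14.419=0.038 → t=0.221; u2·a0=0.6004·14.419=8.657; a1+…+a3=6.970 < 8.657 ≤ a1+…+a4=10.354 → R4 fires; A=3 P=8 X=7 B=5
Draw 6: a1=1.065, a2=1.955, a3=5.530, a4=3.008, a5=5.691, a0=17.249; τ=−ln(0.3941)/17.249=0.054 → t=0.275; u2·a0=0.2694·17.249=4.647; a1+a2=3.020 < 4.647 ≤ a1+…+a3=8.550 → R3 fires; A=3 P=10 X=6 B=4
Draw 7: a1=0.852, a2=1.564, a3=3.792, a4=3.760, a5=4.878, a0=14.846; τ=−ln(0.4917)/14.846=0.048 → t=0.323; u2·a0=0.1017·14.846=1.510; a1=0.852 < 1.510 ≤ a1+a2=2.416 → R2 fires; A=5 P=12 X=6 B=3
Draw 8: a1=0.639, a2=1.173, a3=2.844, a4=4.512, a5=8.130, a0=17.298; τ=−ln(0.4573)/17.298=0.045 → t=0.368; u2·a0=0.7763·17.298=13.428; a1+…+a4=9.168 < 13.428 ≤ a1+…+a5=17.298 → R5 fires; A=4 P=12 X=5 B=4
Draw 9: a1=0.852, a2=1.564, a3=3.160, a4=4.512, a5=5.420, a0=15.508; τ=−ln(0.2363)/15.508=0.093 → t=0.461; u2·a0=0.7641·15.508=11.850; a1+…+a4=10.088 < 11.850 ≤ a1+…+a5=15.508 → R5 fires; A=3 P=12 X=4 B=5
Draw 10: a1=1.065, a2=1.955, a3=3.160, a4=4.512, a5=3.252, a0=13.944; τ=−ln(0.5968)/13.944=0.037 → t=0.498; u2·a0=0.1626·13.944=2.267; a1=1.065 < 2.267 ≤ a1+a2=3.020 → R2 fires; A=5 P=14 X=4 B=4
Draw 11: a1=0.852, a2=1.564, a3=2.528, a4=5.264, a5=5.420, a0=15.628; τ=−ln(0.3141)/15.628=0.074 → t=0.572; u2·a0=0.2711·15.628=4.237; a1+a2=2.416 < 4.237 ≤ a1+…+a3=4.944 → R3 fires; A=5 P=16 X=3 B=3
Draw 12: a1=0.639, a2=1.173, a3=1.422, a4=6.016, a5=4.065, a0=13.315; τ=−ln(0.7377)/13.315=0.023 → t=0.595 > T=0.59: stop.
At T=0.59: A=5 P=16 X=3 B=3; the largest is P.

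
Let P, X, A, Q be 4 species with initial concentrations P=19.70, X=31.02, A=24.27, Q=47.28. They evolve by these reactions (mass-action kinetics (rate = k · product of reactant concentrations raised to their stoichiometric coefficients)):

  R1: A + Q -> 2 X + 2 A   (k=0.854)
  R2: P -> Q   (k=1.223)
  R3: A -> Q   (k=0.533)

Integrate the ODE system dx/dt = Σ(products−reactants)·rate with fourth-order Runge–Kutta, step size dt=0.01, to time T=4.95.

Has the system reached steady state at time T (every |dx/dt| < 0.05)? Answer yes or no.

RK4 with dt=0.01: 495 steps to T=4.95. Trajectory (selected grid times):
t=0.00: P=19.70 X=31.02 A=24.27 Q=47.28
t=0.55: P=10.05 X=186.49 A=80.39 Q=0.81
t=1.10: P=5.13 X=245.29 A=85.41 Q=0.71
t=1.65: P=2.62 X=301.31 A=87.96 Q=0.67
t=2.20: P=1.34 X=355.92 A=89.27 Q=0.65
t=2.75: P=0.68 X=409.80 A=89.93 Q=0.64
t=3.30: P=0.35 X=463.32 A=90.27 Q=0.63
t=3.85: P=0.18 X=516.65 A=90.45 Q=0.63
t=4.40: P=0.09 X=569.88 A=90.53 Q=0.63
t=4.95: P=0.05 X=623.07 A=90.58 Q=0.62
Rates at T: R1=48.3360, R2=0.0566, R3=48.2785
dx/dt at T (Σ net stoichiometry × rate): P=-0.0566, X=+96.6721, A=+0.0575, Q=-0.0009
Largest |dx/dt| is |+96.6721| (X) ≥ 0.05 → not steady.

Steady state at T: no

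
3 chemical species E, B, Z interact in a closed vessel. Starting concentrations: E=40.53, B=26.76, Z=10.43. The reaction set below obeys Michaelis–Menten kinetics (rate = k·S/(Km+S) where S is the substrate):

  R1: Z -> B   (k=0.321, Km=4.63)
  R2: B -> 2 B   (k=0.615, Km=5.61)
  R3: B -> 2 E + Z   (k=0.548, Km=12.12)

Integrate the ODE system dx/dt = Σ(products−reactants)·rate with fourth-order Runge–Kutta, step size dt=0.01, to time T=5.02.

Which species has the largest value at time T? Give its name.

RK4 with dt=0.01: 502 steps to T=5.02. Trajectory (selected grid times):
t=0.00: E=40.53 B=26.76 Z=10.43
t=0.56: E=40.95 B=26.96 Z=10.52
t=1.12: E=41.38 B=27.16 Z=10.60
t=1.67: E=41.79 B=27.35 Z=10.69
t=2.23: E=42.22 B=27.55 Z=10.78
t=2.79: E=42.65 B=27.75 Z=10.86
t=3.35: E=43.07 B=27.95 Z=10.95
t=3.90: E=43.50 B=28.14 Z=11.04
t=4.46: E=43.92 B=28.34 Z=11.13
t=5.02: E=44.35 B=28.54 Z=11.21
At T=5.02: E=44.35 B=28.54 Z=11.21; the largest is E.

Dominant species at T: E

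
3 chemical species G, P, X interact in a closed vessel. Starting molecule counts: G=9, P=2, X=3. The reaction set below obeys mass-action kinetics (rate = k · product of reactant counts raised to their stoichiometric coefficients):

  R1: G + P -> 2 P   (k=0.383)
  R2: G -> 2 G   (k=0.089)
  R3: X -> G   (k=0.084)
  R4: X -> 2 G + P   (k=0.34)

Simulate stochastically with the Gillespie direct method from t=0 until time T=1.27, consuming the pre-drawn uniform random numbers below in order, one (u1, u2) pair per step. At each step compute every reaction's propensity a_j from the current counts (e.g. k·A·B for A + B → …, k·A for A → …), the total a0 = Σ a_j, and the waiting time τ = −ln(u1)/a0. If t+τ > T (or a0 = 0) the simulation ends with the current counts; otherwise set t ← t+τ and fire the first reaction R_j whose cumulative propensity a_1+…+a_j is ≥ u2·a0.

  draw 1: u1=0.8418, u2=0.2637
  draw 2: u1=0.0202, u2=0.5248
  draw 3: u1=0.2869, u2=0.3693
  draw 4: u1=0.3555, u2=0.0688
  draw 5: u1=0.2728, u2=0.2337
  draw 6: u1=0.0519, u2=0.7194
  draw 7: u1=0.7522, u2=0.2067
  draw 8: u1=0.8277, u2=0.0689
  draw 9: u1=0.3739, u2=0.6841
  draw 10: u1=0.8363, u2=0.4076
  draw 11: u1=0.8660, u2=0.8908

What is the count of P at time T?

t=0.000: G=9 P=2 X=3
Draw 1: a1=6.894, a2=0.801, a3=0.252, a4=1.020, a0=8.967; τ=−ln(0.8418)/8.967=0.019 → t=0.019; u2·a0=0.2637·8.967=2.365 ≤ a1=6.894 → R1 fires; G=8 P=3 X=3
Draw 2: a1=9.192, a2=0.712, a3=0.252, a4=1.020, a0=11.176; τ=−ln(0.0202)/11.176=0.349 → t=0.368; u2·a0=0.5248·11.176=5.865 ≤ a1=9.192 → R1 fires; G=7 P=4 X=3
Draw 3: a1=10.724, a2=0.623, a3=0.252, a4=1.020, a0=12.619; τ=−ln(0.2869)/12.619=0.099 → t=0.467; u2·a0=0.3693·12.619=4.660 ≤ a1=10.724 → R1 fires; G=6 P=5 X=3
Draw 4: a1=11.490, a2=0.534, a3=0.252, a4=1.020, a0=13.296; τ=−ln(0.3555)/13.296=0.078 → t=0.545; u2·a0=0.0688·13.296=0.915 ≤ a1=11.490 → R1 fires; G=5 P=6 X=3
Draw 5: a1=11.490, a2=0.445, a3=0.252, a4=1.020, a0=13.207; τ=−ln(0.2728)/13.207=0.098 → t=0.643; u2·a0=0.2337·13.207=3.086 ≤ a1=11.490 → R1 fires; G=4 P=7 X=3
Draw 6: a1=10.724, a2=0.356, a3=0.252, a4=1.020, a0=12.352; τ=−ln(0.0519)/12.352=0.240 → t=0.883; u2·a0=0.7194·12.352=8.886 ≤ a1=10.724 → R1 fires; G=3 P=8 X=3
Draw 7: a1=9.192, a2=0.267, a3=0.252, a4=1.020, a0=10.731; τ=−ln(0.7522)/10.731=0.027 → t=0.909; u2·a0=0.2067·10.731=2.218 ≤ a1=9.192 → R1 fires; G=2 P=9 X=3
Draw 8: a1=6.894, a2=0.178, a3=0.252, a4=1.020, a0=8.344; τ=−ln(0.8277)/8.344=0.023 → t=0.932; u2·a0=0.0689·8.344=0.575 ≤ a1=6.894 → R1 fires; G=1 P=10 X=3
Draw 9: a1=3.830, a2=0.089, a3=0.252, a4=1.020, a0=5.191; τ=−ln(0.3739)/5.191=0.190 → t=1.122; u2·a0=0.6841·5.191=3.551 ≤ a1=3.830 → R1 fires; G=0 P=11 X=3
Draw 10: a1=0.000, a2=0.000, a3=0.252, a4=1.020, a0=1.272; τ=−ln(0.8363)/1.272=0.141 → t=1.262; u2·a0=0.4076·1.272=0.518; a1+…+a3=0.252 < 0.518 ≤ a1+…+a4=1.272 → R4 fires; G=2 P=12 X=2
Draw 11: a1=9.192, a2=0.178, a3=0.168, a4=0.680, a0=10.218; τ=−ln(0.8660)/10.218=0.014 → t=1.276 > T=1.27: stop.
Read off P at T=1.27: 12

P at T = 12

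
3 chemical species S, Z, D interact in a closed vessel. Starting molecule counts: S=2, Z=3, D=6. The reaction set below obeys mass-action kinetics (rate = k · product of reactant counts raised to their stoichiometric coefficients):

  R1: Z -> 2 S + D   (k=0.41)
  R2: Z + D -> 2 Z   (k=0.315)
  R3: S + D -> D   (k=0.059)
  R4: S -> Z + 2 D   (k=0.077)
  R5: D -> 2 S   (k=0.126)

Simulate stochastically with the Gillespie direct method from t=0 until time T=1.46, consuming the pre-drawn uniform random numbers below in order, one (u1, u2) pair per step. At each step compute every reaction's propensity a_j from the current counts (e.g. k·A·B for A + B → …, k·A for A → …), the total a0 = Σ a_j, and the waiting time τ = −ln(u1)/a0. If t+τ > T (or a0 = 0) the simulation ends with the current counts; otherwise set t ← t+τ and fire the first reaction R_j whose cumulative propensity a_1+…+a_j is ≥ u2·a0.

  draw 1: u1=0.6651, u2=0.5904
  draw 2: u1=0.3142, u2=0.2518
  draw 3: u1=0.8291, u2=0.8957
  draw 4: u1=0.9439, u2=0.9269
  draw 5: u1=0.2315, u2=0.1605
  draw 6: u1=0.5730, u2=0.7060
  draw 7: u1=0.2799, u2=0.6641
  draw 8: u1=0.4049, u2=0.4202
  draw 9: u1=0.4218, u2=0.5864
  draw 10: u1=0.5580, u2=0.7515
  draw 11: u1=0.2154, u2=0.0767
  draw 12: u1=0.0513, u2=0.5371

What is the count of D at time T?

D at T = 1

t=0.000: S=2 Z=3 D=6
Draw 1: a1=1.230, a2=5.670, a3=0.708, a4=0.154, a5=0.756, a0=8.518; τ=−ln(0.6651)/8.518=0.048 → t=0.048; u2·a0=0.5904·8.518=5.029; a1=1.230 < 5.029 ≤ a1+a2=6.900 → R2 fires; S=2 Z=4 D=5
Draw 2: a1=1.640, a2=6.300, a3=0.590, a4=0.154, a5=0.630, a0=9.314; τ=−ln(0.3142)/9.314=0.124 → t=0.172; u2·a0=0.2518·9.314=2.345; a1=1.640 < 2.345 ≤ a1+a2=7.940 → R2 fires; S=2 Z=5 D=4
Draw 3: a1=2.050, a2=6.300, a3=0.472, a4=0.154, a5=0.504, a0=9.480; τ=−ln(0.8291)/9.480=0.020 → t=0.192; u2·a0=0.8957·9.480=8.491; a1+a2=8.350 < 8.491 ≤ a1+…+a3=8.822 → R3 fires; S=1 Z=5 D=4
Draw 4: a1=2.050, a2=6.300, a3=0.236, a4=0.077, a5=0.504, a0=9.167; τ=−ln(0.9439)/9.167=0.006 → t=0.198; u2·a0=0.9269·9.167=8.497; a1+a2=8.350 < 8.497 ≤ a1+…+a3=8.586 → R3 fires; S=0 Z=5 D=4
Draw 5: a1=2.050, a2=6.300, a3=0.000, a4=0.000, a5=0.504, a0=8.854; τ=−ln(0.2315)/8.854=0.165 → t=0.364; u2·a0=0.1605·8.854=1.421 ≤ a1=2.050 → R1 fires; S=2 Z=4 D=5
Draw 6: a1=1.640, a2=6.300, a3=0.590, a4=0.154, a5=0.630, a0=9.314; τ=−ln(0.5730)/9.314=0.060 → t=0.423; u2·a0=0.7060·9.314=6.576; a1=1.640 < 6.576 ≤ a1+a2=7.940 → R2 fires; S=2 Z=5 D=4
Draw 7: a1=2.050, a2=6.300, a3=0.472, a4=0.154, a5=0.504, a0=9.480; τ=−ln(0.2799)/9.480=0.134 → t=0.558; u2·a0=0.6641·9.480=6.296; a1=2.050 < 6.296 ≤ a1+a2=8.350 → R2 fires; S=2 Z=6 D=3
Draw 8: a1=2.460, a2=5.670, a3=0.354, a4=0.154, a5=0.378, a0=9.016; τ=−ln(0.4049)/9.016=0.100 → t=0.658; u2·a0=0.4202·9.016=3.789; a1=2.460 < 3.789 ≤ a1+a2=8.130 → R2 fires; S=2 Z=7 D=2
Draw 9: a1=2.870, a2=4.410, a3=0.236, a4=0.154, a5=0.252, a0=7.922; τ=−ln(0.4218)/7.922=0.109 → t=0.767; u2·a0=0.5864·7.922=4.645; a1=2.870 < 4.645 ≤ a1+a2=7.280 → R2 fires; S=2 Z=8 D=1
Draw 10: a1=3.280, a2=2.520, a3=0.118, a4=0.154, a5=0.126, a0=6.198; τ=−ln(0.5580)/6.198=0.094 → t=0.861; u2·a0=0.7515·6.198=4.658; a1=3.280 < 4.658 ≤ a1+a2=5.800 → R2 fires; S=2 Z=9 D=0
Draw 11: a1=3.690, a2=0.000, a3=0.000, a4=0.154, a5=0.000, a0=3.844; τ=−ln(0.2154)/3.844=0.399 → t=1.260; u2·a0=0.0767·3.844=0.295 ≤ a1=3.690 → R1 fires; S=4 Z=8 D=1
Draw 12: a1=3.280, a2=2.520, a3=0.236, a4=0.308, a5=0.126, a0=6.470; τ=−ln(0.0513)/6.470=0.459 → t=1.719 > T=1.46: stop.
Read off D at T=1.46: 1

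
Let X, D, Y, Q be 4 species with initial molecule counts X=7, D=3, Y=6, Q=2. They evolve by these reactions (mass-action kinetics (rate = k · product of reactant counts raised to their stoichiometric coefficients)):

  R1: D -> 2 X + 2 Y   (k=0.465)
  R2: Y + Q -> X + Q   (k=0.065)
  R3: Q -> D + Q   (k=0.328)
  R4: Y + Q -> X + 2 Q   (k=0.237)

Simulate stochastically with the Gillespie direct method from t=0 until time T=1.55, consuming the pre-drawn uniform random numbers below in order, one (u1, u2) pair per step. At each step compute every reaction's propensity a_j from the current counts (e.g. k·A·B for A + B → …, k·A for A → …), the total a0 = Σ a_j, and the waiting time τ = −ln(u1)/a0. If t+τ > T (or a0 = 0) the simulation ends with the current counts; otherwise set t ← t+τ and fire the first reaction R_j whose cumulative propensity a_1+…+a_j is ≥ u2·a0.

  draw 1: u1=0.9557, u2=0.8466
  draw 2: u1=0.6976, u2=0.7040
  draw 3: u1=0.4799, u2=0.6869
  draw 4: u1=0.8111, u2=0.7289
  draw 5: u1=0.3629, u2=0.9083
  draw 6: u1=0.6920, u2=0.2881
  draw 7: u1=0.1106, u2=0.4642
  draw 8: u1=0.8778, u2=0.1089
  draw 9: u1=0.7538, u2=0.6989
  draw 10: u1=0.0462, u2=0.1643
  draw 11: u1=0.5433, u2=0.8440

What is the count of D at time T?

D at T = 2

t=0.000: X=7 D=3 Y=6 Q=2
Draw 1: a1=1.395, a2=0.780, a3=0.656, a4=2.844, a0=5.675; τ=−ln(0.9557)/5.675=0.008 → t=0.008; u2·a0=0.8466·5.675=4.804; a1+…+a3=2.831 < 4.804 ≤ a1+…+a4=5.675 → R4 fires; X=8 D=3 Y=5 Q=3
Draw 2: a1=1.395, a2=0.975, a3=0.984, a4=3.555, a0=6.909; τ=−ln(0.6976)/6.909=0.052 → t=0.060; u2·a0=0.7040·6.909=4.864; a1+…+a3=3.354 < 4.864 ≤ a1+…+a4=6.909 → R4 fires; X=9 D=3 Y=4 Q=4
Draw 3: a1=1.395, a2=1.040, a3=1.312, a4=3.792, a0=7.539; τ=−ln(0.4799)/7.539=0.097 → t=0.157; u2·a0=0.6869·7.539=5.179; a1+…+a3=3.747 < 5.179 ≤ a1+…+a4=7.539 → R4 fires; X=10 D=3 Y=3 Q=5
Draw 4: a1=1.395, a2=0.975, a3=1.640, a4=3.555, a0=7.565; τ=−ln(0.8111)/7.565=0.028 → t=0.185; u2·a0=0.7289·7.565=5.514; a1+…+a3=4.010 < 5.514 ≤ a1+…+a4=7.565 → R4 fires; X=11 D=3 Y=2 Q=6
Draw 5: a1=1.395, a2=0.780, a3=1.968, a4=2.844, a0=6.987; τ=−ln(0.3629)/6.987=0.145 → t=0.330; u2·a0=0.9083·6.987=6.346; a1+…+a3=4.143 < 6.346 ≤ a1+…+a4=6.987 → R4 fires; X=12 D=3 Y=1 Q=7
Draw 6: a1=1.395, a2=0.455, a3=2.296, a4=1.659, a0=5.805; τ=−ln(0.6920)/5.805=0.063 → t=0.394; u2·a0=0.2881·5.805=1.672; a1=1.395 < 1.672 ≤ a1+a2=1.850 → R2 fires; X=13 D=3 Y=0 Q=7
Draw 7: a1=1.395, a2=0.000, a3=2.296, a4=0.000, a0=3.691; τ=−ln(0.1106)/3.691=0.597 → t=0.990; u2·a0=0.4642·3.691=1.713; a1+a2=1.395 < 1.713 ≤ a1+…+a3=3.691 → R3 fires; X=13 D=4 Y=0 Q=7
Draw 8: a1=1.860, a2=0.000, a3=2.296, a4=0.000, a0=4.156; τ=−ln(0.8778)/4.156=0.031 → t=1.022; u2·a0=0.1089·4.156=0.453 ≤ a1=1.860 → R1 fires; X=15 D=3 Y=2 Q=7
Draw 9: a1=1.395, a2=0.910, a3=2.296, a4=3.318, a0=7.919; τ=−ln(0.7538)/7.919=0.036 → t=1.057; u2·a0=0.6989·7.919=5.535; a1+…+a3=4.601 < 5.535 ≤ a1+…+a4=7.919 → R4 fires; X=16 D=3 Y=1 Q=8
Draw 10: a1=1.395, a2=0.520, a3=2.624, a4=1.896, a0=6.435; τ=−ln(0.0462)/6.435=0.478 → t=1.535; u2·a0=0.1643·6.435=1.057 ≤ a1=1.395 → R1 fires; X=18 D=2 Y=3 Q=8
Draw 11: a1=0.930, a2=1.560, a3=2.624, a4=5.688, a0=10.802; τ=−ln(0.5433)/10.802=0.056 → t=1.592 > T=1.55: stop.
Read off D at T=1.55: 2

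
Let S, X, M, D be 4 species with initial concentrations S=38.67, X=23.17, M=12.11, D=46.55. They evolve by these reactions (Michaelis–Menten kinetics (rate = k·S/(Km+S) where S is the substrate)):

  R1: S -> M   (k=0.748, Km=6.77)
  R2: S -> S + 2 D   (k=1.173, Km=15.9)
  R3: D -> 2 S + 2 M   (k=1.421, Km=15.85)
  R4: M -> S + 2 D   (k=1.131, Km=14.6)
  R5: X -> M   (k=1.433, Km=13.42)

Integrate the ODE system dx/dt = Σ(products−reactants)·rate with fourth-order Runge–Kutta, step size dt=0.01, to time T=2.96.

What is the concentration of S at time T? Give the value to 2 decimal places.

RK4 with dt=0.01: 296 steps to T=2.96. Trajectory (selected grid times):
t=0.00: S=38.67 X=23.17 M=12.11 D=46.55
t=0.33: S=39.33 X=22.87 M=13.15 D=47.10
t=0.66: S=40.01 X=22.57 M=14.18 D=47.66
t=0.99: S=40.69 X=22.28 M=15.20 D=48.24
t=1.32: S=41.37 X=21.98 M=16.22 D=48.83
t=1.64: S=42.05 X=21.70 M=17.21 D=49.41
t=1.97: S=42.75 X=21.41 M=18.22 D=50.03
t=2.30: S=43.46 X=21.12 M=19.22 D=50.66
t=2.63: S=44.18 X=20.83 M=20.23 D=51.30
t=2.96: S=44.90 X=20.54 M=21.23 D=51.95
Read off S at T=2.96: 44.90

S at T = 44.90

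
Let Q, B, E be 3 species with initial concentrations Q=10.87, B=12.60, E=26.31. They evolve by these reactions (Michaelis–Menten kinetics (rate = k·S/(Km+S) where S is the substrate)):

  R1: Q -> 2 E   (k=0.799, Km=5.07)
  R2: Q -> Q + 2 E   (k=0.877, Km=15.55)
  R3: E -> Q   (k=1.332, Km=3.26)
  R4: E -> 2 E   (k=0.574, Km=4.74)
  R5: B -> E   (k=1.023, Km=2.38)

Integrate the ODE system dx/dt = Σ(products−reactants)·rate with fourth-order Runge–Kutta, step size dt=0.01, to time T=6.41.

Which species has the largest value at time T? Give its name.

Dominant species at T: E

RK4 with dt=0.01: 641 steps to T=6.41. Trajectory (selected grid times):
t=0.00: Q=10.87 B=12.60 E=26.31
t=0.71: Q=11.32 B=11.99 E=27.72
t=1.42: Q=11.78 B=11.39 E=29.14
t=2.14: Q=12.24 B=10.78 E=30.60
t=2.85: Q=12.69 B=10.19 E=32.05
t=3.56: Q=13.14 B=9.60 E=33.51
t=4.27: Q=13.60 B=9.03 E=34.98
t=4.99: Q=14.06 B=8.45 E=36.48
t=5.70: Q=14.51 B=7.88 E=37.97
t=6.41: Q=14.96 B=7.33 E=39.47
At T=6.41: Q=14.96 B=7.33 E=39.47; the largest is E.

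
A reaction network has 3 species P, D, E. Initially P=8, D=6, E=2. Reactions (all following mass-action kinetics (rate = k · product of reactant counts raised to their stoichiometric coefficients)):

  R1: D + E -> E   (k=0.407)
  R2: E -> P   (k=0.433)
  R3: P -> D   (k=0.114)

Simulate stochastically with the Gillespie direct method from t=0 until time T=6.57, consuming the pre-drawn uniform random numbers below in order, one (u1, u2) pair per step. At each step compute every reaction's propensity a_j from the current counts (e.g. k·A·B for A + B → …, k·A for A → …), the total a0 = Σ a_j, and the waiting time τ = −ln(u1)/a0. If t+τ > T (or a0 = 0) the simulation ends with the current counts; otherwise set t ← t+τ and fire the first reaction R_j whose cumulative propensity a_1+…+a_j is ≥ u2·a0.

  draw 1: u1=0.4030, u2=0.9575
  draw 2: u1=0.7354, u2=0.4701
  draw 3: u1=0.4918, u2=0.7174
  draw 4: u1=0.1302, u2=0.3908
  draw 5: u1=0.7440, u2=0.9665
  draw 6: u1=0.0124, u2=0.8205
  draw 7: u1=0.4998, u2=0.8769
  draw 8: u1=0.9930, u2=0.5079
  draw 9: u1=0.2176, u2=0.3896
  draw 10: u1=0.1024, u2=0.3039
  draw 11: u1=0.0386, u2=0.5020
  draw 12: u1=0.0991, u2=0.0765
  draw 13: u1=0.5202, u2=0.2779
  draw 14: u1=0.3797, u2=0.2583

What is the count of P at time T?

P at T = 7

t=0.000: P=8 D=6 E=2
Draw 1: a1=4.884, a2=0.866, a3=0.912, a0=6.662; τ=−ln(0.4030)/6.662=0.136 → t=0.136; u2·a0=0.9575·6.662=6.379; a1+a2=5.750 < 6.379 ≤ a1+…+a3=6.662 → R3 fires; P=7 D=7 E=2
Draw 2: a1=5.698, a2=0.866, a3=0.798, a0=7.362; τ=−ln(0.7354)/7.362=0.042 → t=0.178; u2·a0=0.4701·7.362=3.461 ≤ a1=5.698 → R1 fires; P=7 D=6 E=2
Draw 3: a1=4.884, a2=0.866, a3=0.798, a0=6.548; τ=−ln(0.4918)/6.548=0.108 → t=0.287; u2·a0=0.7174·6.548=4.698 ≤ a1=4.884 → R1 fires; P=7 D=5 E=2
Draw 4: a1=4.070, a2=0.866, a3=0.798, a0=5.734; τ=−ln(0.1302)/5.734=0.356 → t=0.642; u2·a0=0.3908·5.734=2.241 ≤ a1=4.070 → R1 fires; P=7 D=4 E=2
Draw 5: a1=3.256, a2=0.866, a3=0.798, a0=4.920; τ=−ln(0.7440)/4.920=0.060 → t=0.702; u2·a0=0.9665·4.920=4.755; a1+a2=4.122 < 4.755 ≤ a1+…+a3=4.920 → R3 fires; P=6 D=5 E=2
Draw 6: a1=4.070, a2=0.866, a3=0.684, a0=5.620; τ=−ln(0.0124)/5.620=0.781 → t=1.483; u2·a0=0.8205·5.620=4.611; a1=4.070 < 4.611 ≤ a1+a2=4.936 → R2 fires; P=7 D=5 E=1
Draw 7: a1=2.035, a2=0.433, a3=0.798, a0=3.266; τ=−ln(0.4998)/3.266=0.212 → t=1.696; u2·a0=0.8769·3.266=2.864; a1+a2=2.468 < 2.864 ≤ a1+…+a3=3.266 → R3 fires; P=6 D=6 E=1
Draw 8: a1=2.442, a2=0.433, a3=0.684, a0=3.559; τ=−ln(0.9930)/3.559=0.002 → t=1.698; u2·a0=0.5079·3.559=1.808 ≤ a1=2.442 → R1 fires; P=6 D=5 E=1
Draw 9: a1=2.035, a2=0.433, a3=0.684, a0=3.152; τ=−ln(0.2176)/3.152=0.484 → t=2.182; u2·a0=0.3896·3.152=1.228 ≤ a1=2.035 → R1 fires; P=6 D=4 E=1
Draw 10: a1=1.628, a2=0.433, a3=0.684, a0=2.745; τ=−ln(0.1024)/2.745=0.830 → t=3.012; u2·a0=0.3039·2.745=0.834 ≤ a1=1.628 → R1 fires; P=6 D=3 E=1
Draw 11: a1=1.221, a2=0.433, a3=0.684, a0=2.338; τ=−ln(0.0386)/2.338=1.392 → t=4.404; u2·a0=0.5020·2.338=1.174 ≤ a1=1.221 → R1 fires; P=6 D=2 E=1
Draw 12: a1=0.814, a2=0.433, a3=0.684, a0=1.931; τ=−ln(0.0991)/1.931=1.197 → t=5.601; u2·a0=0.0765·1.931=0.148 ≤ a1=0.814 → R1 fires; P=6 D=1 E=1
Draw 13: a1=0.407, a2=0.433, a3=0.684, a0=1.524; τ=−ln(0.5202)/1.524=0.429 → t=6.030; u2·a0=0.2779·1.524=0.424; a1=0.407 < 0.424 ≤ a1+a2=0.840 → R2 fires; P=7 D=1 E=0
Draw 14: a1=0.000, a2=0.000, a3=0.798, a0=0.798; τ=−ln(0.3797)/0.798=1.214 → t=7.243 > T=6.57: stop.
Read off P at T=6.57: 7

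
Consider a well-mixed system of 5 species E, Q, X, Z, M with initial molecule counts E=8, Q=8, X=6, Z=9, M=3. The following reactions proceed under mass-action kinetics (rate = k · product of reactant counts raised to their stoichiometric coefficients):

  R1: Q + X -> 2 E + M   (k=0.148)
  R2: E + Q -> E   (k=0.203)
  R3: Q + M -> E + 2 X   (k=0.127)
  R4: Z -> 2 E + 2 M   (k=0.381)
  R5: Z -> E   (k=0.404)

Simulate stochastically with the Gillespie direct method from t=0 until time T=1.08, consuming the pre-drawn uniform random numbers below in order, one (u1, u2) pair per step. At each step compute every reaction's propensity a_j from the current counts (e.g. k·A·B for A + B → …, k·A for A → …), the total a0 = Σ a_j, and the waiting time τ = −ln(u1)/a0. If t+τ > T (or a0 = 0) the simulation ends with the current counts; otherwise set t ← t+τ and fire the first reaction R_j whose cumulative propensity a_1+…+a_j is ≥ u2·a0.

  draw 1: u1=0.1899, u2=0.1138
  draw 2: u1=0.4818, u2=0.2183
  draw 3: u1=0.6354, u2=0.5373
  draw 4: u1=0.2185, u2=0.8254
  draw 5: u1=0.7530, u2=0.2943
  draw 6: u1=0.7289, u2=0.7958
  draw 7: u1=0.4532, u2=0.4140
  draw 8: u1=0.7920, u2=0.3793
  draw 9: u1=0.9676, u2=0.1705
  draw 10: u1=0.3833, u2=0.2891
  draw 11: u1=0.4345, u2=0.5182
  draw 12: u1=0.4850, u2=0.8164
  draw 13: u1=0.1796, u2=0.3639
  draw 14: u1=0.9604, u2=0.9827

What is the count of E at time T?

E at T = 18

t=0.000: E=8 Q=8 X=6 Z=9 M=3
Draw 1: a1=7.104, a2=12.992, a3=3.048, a4=3.429, a5=3.636, a0=30.209; τ=−ln(0.1899)/30.209=0.055 → t=0.055; u2·a0=0.1138·30.209=3.438 ≤ a1=7.104 → R1 fires; E=10 Q=7 X=5 Z=9 M=4
Draw 2: a1=5.180, a2=14.210, a3=3.556, a4=3.429, a5=3.636, a0=30.011; τ=−ln(0.4818)/30.011=0.024 → t=0.079; u2·a0=0.2183·30.011=6.551; a1=5.180 < 6.551 ≤ a1+a2=19.390 → R2 fires; E=10 Q=6 X=5 Z=9 M=4
Draw 3: a1=4.440, a2=12.180, a3=3.048, a4=3.429, a5=3.636, a0=26.733; τ=−ln(0.6354)/26.733=0.017 → t=0.096; u2·a0=0.5373·26.733=14.364; a1=4.440 < 14.364 ≤ a1+a2=16.620 → R2 fires; E=10 Q=5 X=5 Z=9 M=4
Draw 4: a1=3.700, a2=10.150, a3=2.540, a4=3.429, a5=3.636, a0=23.455; τ=−ln(0.2185)/23.455=0.065 → t=0.161; u2·a0=0.8254·23.455=19.360; a1+…+a3=16.390 < 19.360 ≤ a1+…+a4=19.819 → R4 fires; E=12 Q=5 X=5 Z=8 M=6
Draw 5: a1=3.700, a2=12.180, a3=3.810, a4=3.048, a5=3.232, a0=25.970; τ=−ln(0.7530)/25.970=0.011 → t=0.172; u2·a0=0.2943·25.970=7.643; a1=3.700 < 7.643 ≤ a1+a2=15.880 → R2 fires; E=12 Q=4 X=5 Z=8 M=6
Draw 6: a1=2.960, a2=9.744, a3=3.048, a4=3.048, a5=3.232, a0=22.032; τ=−ln(0.7289)/22.032=0.014 → t=0.186; u2·a0=0.7958·22.032=17.533; a1+…+a3=15.752 < 17.533 ≤ a1+…+a4=18.800 → R4 fires; E=14 Q=4 X=5 Z=7 M=8
Draw 7: a1=2.960, a2=11.368, a3=4.064, a4=2.667, a5=2.828, a0=23.887; τ=−ln(0.4532)/23.887=0.033 → t=0.220; u2·a0=0.4140·23.887=9.889; a1=2.960 < 9.889 ≤ a1+a2=14.328 → R2 fires; E=14 Q=3 X=5 Z=7 M=8
Draw 8: a1=2.220, a2=8.526, a3=3.048, a4=2.667, a5=2.828, a0=19.289; τ=−ln(0.7920)/19.289=0.012 → t=0.232; u2·a0=0.3793·19.289=7.316; a1=2.220 < 7.316 ≤ a1+a2=10.746 → R2 fires; E=14 Q=2 X=5 Z=7 M=8
Draw 9: a1=1.480, a2=5.684, a3=2.032, a4=2.667, a5=2.828, a0=14.691; τ=−ln(0.9676)/14.691=0.002 → t=0.234; u2·a0=0.1705·14.691=2.505; a1=1.480 < 2.505 ≤ a1+a2=7.164 → R2 fires; E=14 Q=1 X=5 Z=7 M=8
Draw 10: a1=0.740, a2=2.842, a3=1.016, a4=2.667, a5=2.828, a0=10.093; τ=−ln(0.3833)/10.093=0.095 → t=0.329; u2·a0=0.2891·10.093=2.918; a1=0.740 < 2.918 ≤ a1+a2=3.582 → R2 fires; E=14 Q=0 X=5 Z=7 M=8
Draw 11: a1=0.000, a2=0.000, a3=0.000, a4=2.667, a5=2.828, a0=5.495; τ=−ln(0.4345)/5.495=0.152 → t=0.481; u2·a0=0.5182·5.495=2.848; a1+…+a4=2.667 < 2.848 ≤ a1+…+a5=5.495 → R5 fires; E=15 Q=0 X=5 Z=6 M=8
Draw 12: a1=0.000, a2=0.000, a3=0.000, a4=2.286, a5=2.424, a0=4.710; τ=−ln(0.4850)/4.710=0.154 → t=0.634; u2·a0=0.8164·4.710=3.845; a1+…+a4=2.286 < 3.845 ≤ a1+…+a5=4.710 → R5 fires; E=16 Q=0 X=5 Z=5 M=8
Draw 13: a1=0.000, a2=0.000, a3=0.000, a4=1.905, a5=2.020, a0=3.925; τ=−ln(0.1796)/3.925=0.437 → t=1.072; u2·a0=0.3639·3.925=1.428; a1+…+a3=0.000 < 1.428 ≤ a1+…+a4=1.905 → R4 fires; E=18 Q=0 X=5 Z=4 M=10
Draw 14: a1=0.000, a2=0.000, a3=0.000, a4=1.524, a5=1.616, a0=3.140; τ=−ln(0.9604)/3.140=0.013 → t=1.085 > T=1.08: stop.
Read off E at T=1.08: 18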